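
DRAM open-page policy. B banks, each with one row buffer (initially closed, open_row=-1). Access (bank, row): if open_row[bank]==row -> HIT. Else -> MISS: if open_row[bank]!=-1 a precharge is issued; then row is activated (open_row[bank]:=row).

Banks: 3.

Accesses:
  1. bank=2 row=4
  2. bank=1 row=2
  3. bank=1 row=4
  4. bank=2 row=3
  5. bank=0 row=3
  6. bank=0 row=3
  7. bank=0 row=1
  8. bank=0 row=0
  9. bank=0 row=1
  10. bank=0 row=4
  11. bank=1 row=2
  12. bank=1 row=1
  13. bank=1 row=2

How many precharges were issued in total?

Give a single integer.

Acc 1: bank2 row4 -> MISS (open row4); precharges=0
Acc 2: bank1 row2 -> MISS (open row2); precharges=0
Acc 3: bank1 row4 -> MISS (open row4); precharges=1
Acc 4: bank2 row3 -> MISS (open row3); precharges=2
Acc 5: bank0 row3 -> MISS (open row3); precharges=2
Acc 6: bank0 row3 -> HIT
Acc 7: bank0 row1 -> MISS (open row1); precharges=3
Acc 8: bank0 row0 -> MISS (open row0); precharges=4
Acc 9: bank0 row1 -> MISS (open row1); precharges=5
Acc 10: bank0 row4 -> MISS (open row4); precharges=6
Acc 11: bank1 row2 -> MISS (open row2); precharges=7
Acc 12: bank1 row1 -> MISS (open row1); precharges=8
Acc 13: bank1 row2 -> MISS (open row2); precharges=9

Answer: 9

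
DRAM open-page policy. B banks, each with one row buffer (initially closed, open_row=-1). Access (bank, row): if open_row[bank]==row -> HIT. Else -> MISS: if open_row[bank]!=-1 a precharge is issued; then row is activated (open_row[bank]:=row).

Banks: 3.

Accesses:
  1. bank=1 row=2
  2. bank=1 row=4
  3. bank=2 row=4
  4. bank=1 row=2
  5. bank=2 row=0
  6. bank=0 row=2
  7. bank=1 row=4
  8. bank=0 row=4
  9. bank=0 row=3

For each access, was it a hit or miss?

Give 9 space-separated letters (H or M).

Answer: M M M M M M M M M

Derivation:
Acc 1: bank1 row2 -> MISS (open row2); precharges=0
Acc 2: bank1 row4 -> MISS (open row4); precharges=1
Acc 3: bank2 row4 -> MISS (open row4); precharges=1
Acc 4: bank1 row2 -> MISS (open row2); precharges=2
Acc 5: bank2 row0 -> MISS (open row0); precharges=3
Acc 6: bank0 row2 -> MISS (open row2); precharges=3
Acc 7: bank1 row4 -> MISS (open row4); precharges=4
Acc 8: bank0 row4 -> MISS (open row4); precharges=5
Acc 9: bank0 row3 -> MISS (open row3); precharges=6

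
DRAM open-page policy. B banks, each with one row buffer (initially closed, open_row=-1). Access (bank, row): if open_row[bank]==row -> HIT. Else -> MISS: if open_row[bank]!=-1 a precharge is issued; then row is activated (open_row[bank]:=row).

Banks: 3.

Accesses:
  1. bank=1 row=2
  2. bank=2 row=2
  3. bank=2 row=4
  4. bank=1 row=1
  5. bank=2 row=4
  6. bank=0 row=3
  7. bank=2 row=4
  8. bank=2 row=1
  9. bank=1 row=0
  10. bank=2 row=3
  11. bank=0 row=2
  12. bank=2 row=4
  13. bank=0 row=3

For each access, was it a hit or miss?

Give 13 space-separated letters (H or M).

Acc 1: bank1 row2 -> MISS (open row2); precharges=0
Acc 2: bank2 row2 -> MISS (open row2); precharges=0
Acc 3: bank2 row4 -> MISS (open row4); precharges=1
Acc 4: bank1 row1 -> MISS (open row1); precharges=2
Acc 5: bank2 row4 -> HIT
Acc 6: bank0 row3 -> MISS (open row3); precharges=2
Acc 7: bank2 row4 -> HIT
Acc 8: bank2 row1 -> MISS (open row1); precharges=3
Acc 9: bank1 row0 -> MISS (open row0); precharges=4
Acc 10: bank2 row3 -> MISS (open row3); precharges=5
Acc 11: bank0 row2 -> MISS (open row2); precharges=6
Acc 12: bank2 row4 -> MISS (open row4); precharges=7
Acc 13: bank0 row3 -> MISS (open row3); precharges=8

Answer: M M M M H M H M M M M M M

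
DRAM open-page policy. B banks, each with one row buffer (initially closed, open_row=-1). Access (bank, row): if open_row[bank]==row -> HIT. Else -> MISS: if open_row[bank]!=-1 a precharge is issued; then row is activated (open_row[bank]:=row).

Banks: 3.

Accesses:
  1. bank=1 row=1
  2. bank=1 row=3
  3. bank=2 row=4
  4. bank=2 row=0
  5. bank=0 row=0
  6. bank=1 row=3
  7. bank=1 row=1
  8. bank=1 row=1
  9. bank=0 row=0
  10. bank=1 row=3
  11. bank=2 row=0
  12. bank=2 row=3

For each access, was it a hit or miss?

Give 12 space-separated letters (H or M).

Answer: M M M M M H M H H M H M

Derivation:
Acc 1: bank1 row1 -> MISS (open row1); precharges=0
Acc 2: bank1 row3 -> MISS (open row3); precharges=1
Acc 3: bank2 row4 -> MISS (open row4); precharges=1
Acc 4: bank2 row0 -> MISS (open row0); precharges=2
Acc 5: bank0 row0 -> MISS (open row0); precharges=2
Acc 6: bank1 row3 -> HIT
Acc 7: bank1 row1 -> MISS (open row1); precharges=3
Acc 8: bank1 row1 -> HIT
Acc 9: bank0 row0 -> HIT
Acc 10: bank1 row3 -> MISS (open row3); precharges=4
Acc 11: bank2 row0 -> HIT
Acc 12: bank2 row3 -> MISS (open row3); precharges=5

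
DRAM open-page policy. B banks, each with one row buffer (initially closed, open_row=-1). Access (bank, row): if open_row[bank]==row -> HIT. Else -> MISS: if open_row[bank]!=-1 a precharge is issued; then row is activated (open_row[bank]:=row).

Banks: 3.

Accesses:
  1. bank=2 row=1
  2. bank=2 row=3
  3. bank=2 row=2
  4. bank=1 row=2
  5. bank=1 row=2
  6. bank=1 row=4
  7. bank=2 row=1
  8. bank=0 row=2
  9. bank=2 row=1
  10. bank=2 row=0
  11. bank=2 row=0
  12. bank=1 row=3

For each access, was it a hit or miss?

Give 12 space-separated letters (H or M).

Answer: M M M M H M M M H M H M

Derivation:
Acc 1: bank2 row1 -> MISS (open row1); precharges=0
Acc 2: bank2 row3 -> MISS (open row3); precharges=1
Acc 3: bank2 row2 -> MISS (open row2); precharges=2
Acc 4: bank1 row2 -> MISS (open row2); precharges=2
Acc 5: bank1 row2 -> HIT
Acc 6: bank1 row4 -> MISS (open row4); precharges=3
Acc 7: bank2 row1 -> MISS (open row1); precharges=4
Acc 8: bank0 row2 -> MISS (open row2); precharges=4
Acc 9: bank2 row1 -> HIT
Acc 10: bank2 row0 -> MISS (open row0); precharges=5
Acc 11: bank2 row0 -> HIT
Acc 12: bank1 row3 -> MISS (open row3); precharges=6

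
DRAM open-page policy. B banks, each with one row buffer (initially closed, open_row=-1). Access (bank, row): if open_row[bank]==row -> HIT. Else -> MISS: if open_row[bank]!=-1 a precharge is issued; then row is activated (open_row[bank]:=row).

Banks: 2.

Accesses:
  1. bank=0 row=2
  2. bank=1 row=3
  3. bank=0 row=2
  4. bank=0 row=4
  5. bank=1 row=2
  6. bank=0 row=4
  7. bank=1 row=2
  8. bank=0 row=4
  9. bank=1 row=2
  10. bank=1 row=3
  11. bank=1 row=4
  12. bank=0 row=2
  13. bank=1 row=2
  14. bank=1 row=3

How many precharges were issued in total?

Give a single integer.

Acc 1: bank0 row2 -> MISS (open row2); precharges=0
Acc 2: bank1 row3 -> MISS (open row3); precharges=0
Acc 3: bank0 row2 -> HIT
Acc 4: bank0 row4 -> MISS (open row4); precharges=1
Acc 5: bank1 row2 -> MISS (open row2); precharges=2
Acc 6: bank0 row4 -> HIT
Acc 7: bank1 row2 -> HIT
Acc 8: bank0 row4 -> HIT
Acc 9: bank1 row2 -> HIT
Acc 10: bank1 row3 -> MISS (open row3); precharges=3
Acc 11: bank1 row4 -> MISS (open row4); precharges=4
Acc 12: bank0 row2 -> MISS (open row2); precharges=5
Acc 13: bank1 row2 -> MISS (open row2); precharges=6
Acc 14: bank1 row3 -> MISS (open row3); precharges=7

Answer: 7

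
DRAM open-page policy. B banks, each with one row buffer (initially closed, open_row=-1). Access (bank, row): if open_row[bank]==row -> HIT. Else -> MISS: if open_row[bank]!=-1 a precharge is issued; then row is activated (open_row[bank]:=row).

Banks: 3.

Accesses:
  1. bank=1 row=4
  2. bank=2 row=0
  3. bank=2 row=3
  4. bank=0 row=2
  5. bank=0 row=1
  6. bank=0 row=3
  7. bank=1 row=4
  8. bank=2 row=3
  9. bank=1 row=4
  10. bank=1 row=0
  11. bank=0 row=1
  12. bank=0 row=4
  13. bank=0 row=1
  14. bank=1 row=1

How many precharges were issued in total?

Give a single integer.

Answer: 8

Derivation:
Acc 1: bank1 row4 -> MISS (open row4); precharges=0
Acc 2: bank2 row0 -> MISS (open row0); precharges=0
Acc 3: bank2 row3 -> MISS (open row3); precharges=1
Acc 4: bank0 row2 -> MISS (open row2); precharges=1
Acc 5: bank0 row1 -> MISS (open row1); precharges=2
Acc 6: bank0 row3 -> MISS (open row3); precharges=3
Acc 7: bank1 row4 -> HIT
Acc 8: bank2 row3 -> HIT
Acc 9: bank1 row4 -> HIT
Acc 10: bank1 row0 -> MISS (open row0); precharges=4
Acc 11: bank0 row1 -> MISS (open row1); precharges=5
Acc 12: bank0 row4 -> MISS (open row4); precharges=6
Acc 13: bank0 row1 -> MISS (open row1); precharges=7
Acc 14: bank1 row1 -> MISS (open row1); precharges=8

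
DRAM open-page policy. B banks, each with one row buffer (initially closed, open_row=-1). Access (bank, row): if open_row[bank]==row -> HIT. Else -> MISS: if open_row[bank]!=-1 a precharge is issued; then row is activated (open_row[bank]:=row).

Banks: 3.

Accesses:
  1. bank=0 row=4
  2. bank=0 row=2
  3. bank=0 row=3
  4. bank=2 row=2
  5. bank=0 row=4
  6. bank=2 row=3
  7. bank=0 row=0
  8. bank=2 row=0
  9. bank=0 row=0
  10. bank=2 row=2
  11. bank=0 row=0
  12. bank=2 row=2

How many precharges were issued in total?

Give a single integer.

Acc 1: bank0 row4 -> MISS (open row4); precharges=0
Acc 2: bank0 row2 -> MISS (open row2); precharges=1
Acc 3: bank0 row3 -> MISS (open row3); precharges=2
Acc 4: bank2 row2 -> MISS (open row2); precharges=2
Acc 5: bank0 row4 -> MISS (open row4); precharges=3
Acc 6: bank2 row3 -> MISS (open row3); precharges=4
Acc 7: bank0 row0 -> MISS (open row0); precharges=5
Acc 8: bank2 row0 -> MISS (open row0); precharges=6
Acc 9: bank0 row0 -> HIT
Acc 10: bank2 row2 -> MISS (open row2); precharges=7
Acc 11: bank0 row0 -> HIT
Acc 12: bank2 row2 -> HIT

Answer: 7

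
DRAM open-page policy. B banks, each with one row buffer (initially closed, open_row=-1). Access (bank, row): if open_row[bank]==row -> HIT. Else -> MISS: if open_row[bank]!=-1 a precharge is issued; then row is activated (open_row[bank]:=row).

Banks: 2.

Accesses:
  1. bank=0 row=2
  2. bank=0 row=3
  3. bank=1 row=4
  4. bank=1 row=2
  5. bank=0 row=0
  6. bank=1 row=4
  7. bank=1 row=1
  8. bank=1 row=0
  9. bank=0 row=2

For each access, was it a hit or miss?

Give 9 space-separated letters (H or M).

Answer: M M M M M M M M M

Derivation:
Acc 1: bank0 row2 -> MISS (open row2); precharges=0
Acc 2: bank0 row3 -> MISS (open row3); precharges=1
Acc 3: bank1 row4 -> MISS (open row4); precharges=1
Acc 4: bank1 row2 -> MISS (open row2); precharges=2
Acc 5: bank0 row0 -> MISS (open row0); precharges=3
Acc 6: bank1 row4 -> MISS (open row4); precharges=4
Acc 7: bank1 row1 -> MISS (open row1); precharges=5
Acc 8: bank1 row0 -> MISS (open row0); precharges=6
Acc 9: bank0 row2 -> MISS (open row2); precharges=7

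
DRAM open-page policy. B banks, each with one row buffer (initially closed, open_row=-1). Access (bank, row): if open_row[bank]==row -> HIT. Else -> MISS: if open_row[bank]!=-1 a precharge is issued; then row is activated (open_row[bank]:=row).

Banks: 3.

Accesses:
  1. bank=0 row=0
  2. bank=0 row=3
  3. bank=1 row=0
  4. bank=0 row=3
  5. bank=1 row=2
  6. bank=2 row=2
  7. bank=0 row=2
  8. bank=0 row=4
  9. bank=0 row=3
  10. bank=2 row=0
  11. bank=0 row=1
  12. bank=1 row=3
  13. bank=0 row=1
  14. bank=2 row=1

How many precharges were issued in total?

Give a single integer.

Acc 1: bank0 row0 -> MISS (open row0); precharges=0
Acc 2: bank0 row3 -> MISS (open row3); precharges=1
Acc 3: bank1 row0 -> MISS (open row0); precharges=1
Acc 4: bank0 row3 -> HIT
Acc 5: bank1 row2 -> MISS (open row2); precharges=2
Acc 6: bank2 row2 -> MISS (open row2); precharges=2
Acc 7: bank0 row2 -> MISS (open row2); precharges=3
Acc 8: bank0 row4 -> MISS (open row4); precharges=4
Acc 9: bank0 row3 -> MISS (open row3); precharges=5
Acc 10: bank2 row0 -> MISS (open row0); precharges=6
Acc 11: bank0 row1 -> MISS (open row1); precharges=7
Acc 12: bank1 row3 -> MISS (open row3); precharges=8
Acc 13: bank0 row1 -> HIT
Acc 14: bank2 row1 -> MISS (open row1); precharges=9

Answer: 9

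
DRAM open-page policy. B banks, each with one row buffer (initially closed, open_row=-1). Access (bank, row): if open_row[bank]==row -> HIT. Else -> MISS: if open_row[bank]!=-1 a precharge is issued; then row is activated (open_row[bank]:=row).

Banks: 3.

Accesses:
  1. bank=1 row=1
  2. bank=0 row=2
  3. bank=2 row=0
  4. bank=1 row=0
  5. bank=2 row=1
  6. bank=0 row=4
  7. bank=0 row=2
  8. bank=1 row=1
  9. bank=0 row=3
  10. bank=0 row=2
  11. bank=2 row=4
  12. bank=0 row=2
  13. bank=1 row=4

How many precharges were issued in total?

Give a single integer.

Answer: 9

Derivation:
Acc 1: bank1 row1 -> MISS (open row1); precharges=0
Acc 2: bank0 row2 -> MISS (open row2); precharges=0
Acc 3: bank2 row0 -> MISS (open row0); precharges=0
Acc 4: bank1 row0 -> MISS (open row0); precharges=1
Acc 5: bank2 row1 -> MISS (open row1); precharges=2
Acc 6: bank0 row4 -> MISS (open row4); precharges=3
Acc 7: bank0 row2 -> MISS (open row2); precharges=4
Acc 8: bank1 row1 -> MISS (open row1); precharges=5
Acc 9: bank0 row3 -> MISS (open row3); precharges=6
Acc 10: bank0 row2 -> MISS (open row2); precharges=7
Acc 11: bank2 row4 -> MISS (open row4); precharges=8
Acc 12: bank0 row2 -> HIT
Acc 13: bank1 row4 -> MISS (open row4); precharges=9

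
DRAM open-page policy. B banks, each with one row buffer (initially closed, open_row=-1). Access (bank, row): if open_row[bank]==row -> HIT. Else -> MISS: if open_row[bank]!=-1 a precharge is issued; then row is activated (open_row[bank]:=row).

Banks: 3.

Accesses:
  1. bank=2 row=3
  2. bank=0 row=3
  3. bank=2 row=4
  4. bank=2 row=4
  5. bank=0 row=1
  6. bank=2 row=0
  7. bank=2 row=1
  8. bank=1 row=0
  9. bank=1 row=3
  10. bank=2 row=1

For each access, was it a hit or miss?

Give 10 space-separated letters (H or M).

Acc 1: bank2 row3 -> MISS (open row3); precharges=0
Acc 2: bank0 row3 -> MISS (open row3); precharges=0
Acc 3: bank2 row4 -> MISS (open row4); precharges=1
Acc 4: bank2 row4 -> HIT
Acc 5: bank0 row1 -> MISS (open row1); precharges=2
Acc 6: bank2 row0 -> MISS (open row0); precharges=3
Acc 7: bank2 row1 -> MISS (open row1); precharges=4
Acc 8: bank1 row0 -> MISS (open row0); precharges=4
Acc 9: bank1 row3 -> MISS (open row3); precharges=5
Acc 10: bank2 row1 -> HIT

Answer: M M M H M M M M M H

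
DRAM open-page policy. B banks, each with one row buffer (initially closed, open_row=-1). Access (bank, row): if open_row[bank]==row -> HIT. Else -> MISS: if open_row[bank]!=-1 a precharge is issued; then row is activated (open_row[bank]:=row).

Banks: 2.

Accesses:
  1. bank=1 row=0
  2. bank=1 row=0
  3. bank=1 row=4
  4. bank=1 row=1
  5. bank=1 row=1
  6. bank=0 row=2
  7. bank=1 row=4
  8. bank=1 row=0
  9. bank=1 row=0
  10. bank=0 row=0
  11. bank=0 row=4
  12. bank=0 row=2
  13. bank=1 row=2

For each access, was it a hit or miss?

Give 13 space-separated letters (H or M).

Acc 1: bank1 row0 -> MISS (open row0); precharges=0
Acc 2: bank1 row0 -> HIT
Acc 3: bank1 row4 -> MISS (open row4); precharges=1
Acc 4: bank1 row1 -> MISS (open row1); precharges=2
Acc 5: bank1 row1 -> HIT
Acc 6: bank0 row2 -> MISS (open row2); precharges=2
Acc 7: bank1 row4 -> MISS (open row4); precharges=3
Acc 8: bank1 row0 -> MISS (open row0); precharges=4
Acc 9: bank1 row0 -> HIT
Acc 10: bank0 row0 -> MISS (open row0); precharges=5
Acc 11: bank0 row4 -> MISS (open row4); precharges=6
Acc 12: bank0 row2 -> MISS (open row2); precharges=7
Acc 13: bank1 row2 -> MISS (open row2); precharges=8

Answer: M H M M H M M M H M M M M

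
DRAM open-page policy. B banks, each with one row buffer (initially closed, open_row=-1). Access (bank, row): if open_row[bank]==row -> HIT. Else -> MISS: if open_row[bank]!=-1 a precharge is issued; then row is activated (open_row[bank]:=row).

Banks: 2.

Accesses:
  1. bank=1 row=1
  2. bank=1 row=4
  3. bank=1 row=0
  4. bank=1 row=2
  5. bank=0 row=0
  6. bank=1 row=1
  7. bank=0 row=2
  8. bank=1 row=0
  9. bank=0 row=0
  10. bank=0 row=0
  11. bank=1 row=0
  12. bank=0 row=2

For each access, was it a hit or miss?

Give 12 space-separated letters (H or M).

Acc 1: bank1 row1 -> MISS (open row1); precharges=0
Acc 2: bank1 row4 -> MISS (open row4); precharges=1
Acc 3: bank1 row0 -> MISS (open row0); precharges=2
Acc 4: bank1 row2 -> MISS (open row2); precharges=3
Acc 5: bank0 row0 -> MISS (open row0); precharges=3
Acc 6: bank1 row1 -> MISS (open row1); precharges=4
Acc 7: bank0 row2 -> MISS (open row2); precharges=5
Acc 8: bank1 row0 -> MISS (open row0); precharges=6
Acc 9: bank0 row0 -> MISS (open row0); precharges=7
Acc 10: bank0 row0 -> HIT
Acc 11: bank1 row0 -> HIT
Acc 12: bank0 row2 -> MISS (open row2); precharges=8

Answer: M M M M M M M M M H H M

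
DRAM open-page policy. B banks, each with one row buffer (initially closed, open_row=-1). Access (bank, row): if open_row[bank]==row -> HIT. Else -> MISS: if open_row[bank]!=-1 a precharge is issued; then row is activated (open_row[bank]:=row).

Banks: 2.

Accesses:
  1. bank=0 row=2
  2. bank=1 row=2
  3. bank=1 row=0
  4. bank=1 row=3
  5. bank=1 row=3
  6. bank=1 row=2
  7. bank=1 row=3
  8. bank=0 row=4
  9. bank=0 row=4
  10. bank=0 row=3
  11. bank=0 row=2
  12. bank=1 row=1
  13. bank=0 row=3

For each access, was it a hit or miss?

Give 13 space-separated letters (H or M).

Acc 1: bank0 row2 -> MISS (open row2); precharges=0
Acc 2: bank1 row2 -> MISS (open row2); precharges=0
Acc 3: bank1 row0 -> MISS (open row0); precharges=1
Acc 4: bank1 row3 -> MISS (open row3); precharges=2
Acc 5: bank1 row3 -> HIT
Acc 6: bank1 row2 -> MISS (open row2); precharges=3
Acc 7: bank1 row3 -> MISS (open row3); precharges=4
Acc 8: bank0 row4 -> MISS (open row4); precharges=5
Acc 9: bank0 row4 -> HIT
Acc 10: bank0 row3 -> MISS (open row3); precharges=6
Acc 11: bank0 row2 -> MISS (open row2); precharges=7
Acc 12: bank1 row1 -> MISS (open row1); precharges=8
Acc 13: bank0 row3 -> MISS (open row3); precharges=9

Answer: M M M M H M M M H M M M M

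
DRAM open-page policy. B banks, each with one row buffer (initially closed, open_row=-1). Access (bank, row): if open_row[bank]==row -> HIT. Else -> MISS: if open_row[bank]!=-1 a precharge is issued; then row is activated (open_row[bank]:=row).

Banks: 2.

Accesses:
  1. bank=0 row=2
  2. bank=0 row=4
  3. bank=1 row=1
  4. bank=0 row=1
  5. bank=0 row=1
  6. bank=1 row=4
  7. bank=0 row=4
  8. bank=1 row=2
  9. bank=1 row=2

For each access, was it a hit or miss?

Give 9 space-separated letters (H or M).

Answer: M M M M H M M M H

Derivation:
Acc 1: bank0 row2 -> MISS (open row2); precharges=0
Acc 2: bank0 row4 -> MISS (open row4); precharges=1
Acc 3: bank1 row1 -> MISS (open row1); precharges=1
Acc 4: bank0 row1 -> MISS (open row1); precharges=2
Acc 5: bank0 row1 -> HIT
Acc 6: bank1 row4 -> MISS (open row4); precharges=3
Acc 7: bank0 row4 -> MISS (open row4); precharges=4
Acc 8: bank1 row2 -> MISS (open row2); precharges=5
Acc 9: bank1 row2 -> HIT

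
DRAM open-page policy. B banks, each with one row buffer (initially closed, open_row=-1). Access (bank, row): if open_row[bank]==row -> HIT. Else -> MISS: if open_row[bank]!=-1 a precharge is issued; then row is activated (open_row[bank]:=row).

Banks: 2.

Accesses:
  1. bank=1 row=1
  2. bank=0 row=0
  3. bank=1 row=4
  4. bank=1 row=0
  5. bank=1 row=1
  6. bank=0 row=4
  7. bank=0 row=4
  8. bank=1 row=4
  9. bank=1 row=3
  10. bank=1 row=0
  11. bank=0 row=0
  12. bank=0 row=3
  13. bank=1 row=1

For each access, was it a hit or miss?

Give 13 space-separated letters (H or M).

Acc 1: bank1 row1 -> MISS (open row1); precharges=0
Acc 2: bank0 row0 -> MISS (open row0); precharges=0
Acc 3: bank1 row4 -> MISS (open row4); precharges=1
Acc 4: bank1 row0 -> MISS (open row0); precharges=2
Acc 5: bank1 row1 -> MISS (open row1); precharges=3
Acc 6: bank0 row4 -> MISS (open row4); precharges=4
Acc 7: bank0 row4 -> HIT
Acc 8: bank1 row4 -> MISS (open row4); precharges=5
Acc 9: bank1 row3 -> MISS (open row3); precharges=6
Acc 10: bank1 row0 -> MISS (open row0); precharges=7
Acc 11: bank0 row0 -> MISS (open row0); precharges=8
Acc 12: bank0 row3 -> MISS (open row3); precharges=9
Acc 13: bank1 row1 -> MISS (open row1); precharges=10

Answer: M M M M M M H M M M M M M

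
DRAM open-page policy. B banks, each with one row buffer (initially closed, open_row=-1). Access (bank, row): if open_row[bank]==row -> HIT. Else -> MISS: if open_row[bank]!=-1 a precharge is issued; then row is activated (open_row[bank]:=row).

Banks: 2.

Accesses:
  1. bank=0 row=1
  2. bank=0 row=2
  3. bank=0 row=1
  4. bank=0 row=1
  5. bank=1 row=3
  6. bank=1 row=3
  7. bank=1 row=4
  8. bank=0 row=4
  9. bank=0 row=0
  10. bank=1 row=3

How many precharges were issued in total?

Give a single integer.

Answer: 6

Derivation:
Acc 1: bank0 row1 -> MISS (open row1); precharges=0
Acc 2: bank0 row2 -> MISS (open row2); precharges=1
Acc 3: bank0 row1 -> MISS (open row1); precharges=2
Acc 4: bank0 row1 -> HIT
Acc 5: bank1 row3 -> MISS (open row3); precharges=2
Acc 6: bank1 row3 -> HIT
Acc 7: bank1 row4 -> MISS (open row4); precharges=3
Acc 8: bank0 row4 -> MISS (open row4); precharges=4
Acc 9: bank0 row0 -> MISS (open row0); precharges=5
Acc 10: bank1 row3 -> MISS (open row3); precharges=6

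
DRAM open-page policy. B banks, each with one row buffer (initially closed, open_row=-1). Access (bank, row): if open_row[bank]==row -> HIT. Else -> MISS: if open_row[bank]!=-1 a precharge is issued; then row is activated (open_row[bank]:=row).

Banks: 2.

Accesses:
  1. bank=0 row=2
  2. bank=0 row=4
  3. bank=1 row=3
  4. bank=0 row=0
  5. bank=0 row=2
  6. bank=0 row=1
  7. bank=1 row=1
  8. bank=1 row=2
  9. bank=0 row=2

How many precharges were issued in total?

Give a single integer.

Acc 1: bank0 row2 -> MISS (open row2); precharges=0
Acc 2: bank0 row4 -> MISS (open row4); precharges=1
Acc 3: bank1 row3 -> MISS (open row3); precharges=1
Acc 4: bank0 row0 -> MISS (open row0); precharges=2
Acc 5: bank0 row2 -> MISS (open row2); precharges=3
Acc 6: bank0 row1 -> MISS (open row1); precharges=4
Acc 7: bank1 row1 -> MISS (open row1); precharges=5
Acc 8: bank1 row2 -> MISS (open row2); precharges=6
Acc 9: bank0 row2 -> MISS (open row2); precharges=7

Answer: 7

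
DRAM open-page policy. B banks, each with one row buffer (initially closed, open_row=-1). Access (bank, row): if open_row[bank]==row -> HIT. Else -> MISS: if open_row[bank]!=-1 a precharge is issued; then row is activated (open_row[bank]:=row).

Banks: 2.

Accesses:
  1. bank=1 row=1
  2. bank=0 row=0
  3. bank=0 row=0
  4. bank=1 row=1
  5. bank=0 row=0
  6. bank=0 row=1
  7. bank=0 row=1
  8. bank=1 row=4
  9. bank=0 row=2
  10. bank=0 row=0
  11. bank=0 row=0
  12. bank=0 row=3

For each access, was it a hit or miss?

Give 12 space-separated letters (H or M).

Answer: M M H H H M H M M M H M

Derivation:
Acc 1: bank1 row1 -> MISS (open row1); precharges=0
Acc 2: bank0 row0 -> MISS (open row0); precharges=0
Acc 3: bank0 row0 -> HIT
Acc 4: bank1 row1 -> HIT
Acc 5: bank0 row0 -> HIT
Acc 6: bank0 row1 -> MISS (open row1); precharges=1
Acc 7: bank0 row1 -> HIT
Acc 8: bank1 row4 -> MISS (open row4); precharges=2
Acc 9: bank0 row2 -> MISS (open row2); precharges=3
Acc 10: bank0 row0 -> MISS (open row0); precharges=4
Acc 11: bank0 row0 -> HIT
Acc 12: bank0 row3 -> MISS (open row3); precharges=5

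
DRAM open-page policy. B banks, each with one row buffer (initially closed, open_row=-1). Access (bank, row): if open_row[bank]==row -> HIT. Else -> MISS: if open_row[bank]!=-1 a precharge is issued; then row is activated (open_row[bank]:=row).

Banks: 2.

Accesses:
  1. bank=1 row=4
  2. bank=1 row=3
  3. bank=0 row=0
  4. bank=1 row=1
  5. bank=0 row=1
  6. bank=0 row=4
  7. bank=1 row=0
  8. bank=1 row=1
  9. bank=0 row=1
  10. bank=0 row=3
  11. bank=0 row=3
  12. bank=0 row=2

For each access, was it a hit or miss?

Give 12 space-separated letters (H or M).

Acc 1: bank1 row4 -> MISS (open row4); precharges=0
Acc 2: bank1 row3 -> MISS (open row3); precharges=1
Acc 3: bank0 row0 -> MISS (open row0); precharges=1
Acc 4: bank1 row1 -> MISS (open row1); precharges=2
Acc 5: bank0 row1 -> MISS (open row1); precharges=3
Acc 6: bank0 row4 -> MISS (open row4); precharges=4
Acc 7: bank1 row0 -> MISS (open row0); precharges=5
Acc 8: bank1 row1 -> MISS (open row1); precharges=6
Acc 9: bank0 row1 -> MISS (open row1); precharges=7
Acc 10: bank0 row3 -> MISS (open row3); precharges=8
Acc 11: bank0 row3 -> HIT
Acc 12: bank0 row2 -> MISS (open row2); precharges=9

Answer: M M M M M M M M M M H M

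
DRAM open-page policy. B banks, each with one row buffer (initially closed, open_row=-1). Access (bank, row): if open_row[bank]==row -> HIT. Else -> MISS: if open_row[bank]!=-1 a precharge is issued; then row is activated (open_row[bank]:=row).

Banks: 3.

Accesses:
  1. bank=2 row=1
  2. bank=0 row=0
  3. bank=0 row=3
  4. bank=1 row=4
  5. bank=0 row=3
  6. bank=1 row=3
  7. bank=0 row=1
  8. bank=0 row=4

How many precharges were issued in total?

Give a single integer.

Answer: 4

Derivation:
Acc 1: bank2 row1 -> MISS (open row1); precharges=0
Acc 2: bank0 row0 -> MISS (open row0); precharges=0
Acc 3: bank0 row3 -> MISS (open row3); precharges=1
Acc 4: bank1 row4 -> MISS (open row4); precharges=1
Acc 5: bank0 row3 -> HIT
Acc 6: bank1 row3 -> MISS (open row3); precharges=2
Acc 7: bank0 row1 -> MISS (open row1); precharges=3
Acc 8: bank0 row4 -> MISS (open row4); precharges=4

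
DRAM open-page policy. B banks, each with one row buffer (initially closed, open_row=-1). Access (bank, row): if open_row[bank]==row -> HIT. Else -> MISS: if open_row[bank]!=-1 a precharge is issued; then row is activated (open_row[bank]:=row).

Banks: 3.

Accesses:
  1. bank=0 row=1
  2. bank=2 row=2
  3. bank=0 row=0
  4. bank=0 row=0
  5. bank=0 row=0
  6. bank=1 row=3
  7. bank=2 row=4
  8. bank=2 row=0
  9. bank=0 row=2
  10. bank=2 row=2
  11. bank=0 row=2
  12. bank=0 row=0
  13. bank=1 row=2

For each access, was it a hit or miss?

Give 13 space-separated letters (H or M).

Answer: M M M H H M M M M M H M M

Derivation:
Acc 1: bank0 row1 -> MISS (open row1); precharges=0
Acc 2: bank2 row2 -> MISS (open row2); precharges=0
Acc 3: bank0 row0 -> MISS (open row0); precharges=1
Acc 4: bank0 row0 -> HIT
Acc 5: bank0 row0 -> HIT
Acc 6: bank1 row3 -> MISS (open row3); precharges=1
Acc 7: bank2 row4 -> MISS (open row4); precharges=2
Acc 8: bank2 row0 -> MISS (open row0); precharges=3
Acc 9: bank0 row2 -> MISS (open row2); precharges=4
Acc 10: bank2 row2 -> MISS (open row2); precharges=5
Acc 11: bank0 row2 -> HIT
Acc 12: bank0 row0 -> MISS (open row0); precharges=6
Acc 13: bank1 row2 -> MISS (open row2); precharges=7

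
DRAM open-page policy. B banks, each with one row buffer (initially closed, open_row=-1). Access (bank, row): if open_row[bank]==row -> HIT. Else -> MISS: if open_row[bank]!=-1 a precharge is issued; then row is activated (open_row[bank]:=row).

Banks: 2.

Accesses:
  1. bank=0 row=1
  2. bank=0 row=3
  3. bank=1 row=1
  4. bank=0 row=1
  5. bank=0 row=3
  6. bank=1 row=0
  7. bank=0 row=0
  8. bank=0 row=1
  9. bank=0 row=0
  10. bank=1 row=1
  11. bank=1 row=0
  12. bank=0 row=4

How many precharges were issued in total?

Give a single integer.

Answer: 10

Derivation:
Acc 1: bank0 row1 -> MISS (open row1); precharges=0
Acc 2: bank0 row3 -> MISS (open row3); precharges=1
Acc 3: bank1 row1 -> MISS (open row1); precharges=1
Acc 4: bank0 row1 -> MISS (open row1); precharges=2
Acc 5: bank0 row3 -> MISS (open row3); precharges=3
Acc 6: bank1 row0 -> MISS (open row0); precharges=4
Acc 7: bank0 row0 -> MISS (open row0); precharges=5
Acc 8: bank0 row1 -> MISS (open row1); precharges=6
Acc 9: bank0 row0 -> MISS (open row0); precharges=7
Acc 10: bank1 row1 -> MISS (open row1); precharges=8
Acc 11: bank1 row0 -> MISS (open row0); precharges=9
Acc 12: bank0 row4 -> MISS (open row4); precharges=10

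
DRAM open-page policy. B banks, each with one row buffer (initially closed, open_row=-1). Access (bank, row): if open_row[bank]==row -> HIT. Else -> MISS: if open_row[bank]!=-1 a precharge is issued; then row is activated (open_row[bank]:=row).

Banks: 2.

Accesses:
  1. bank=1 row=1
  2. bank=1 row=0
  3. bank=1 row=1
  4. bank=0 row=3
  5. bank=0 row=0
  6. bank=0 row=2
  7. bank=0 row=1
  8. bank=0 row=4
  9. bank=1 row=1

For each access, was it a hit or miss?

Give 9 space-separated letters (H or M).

Acc 1: bank1 row1 -> MISS (open row1); precharges=0
Acc 2: bank1 row0 -> MISS (open row0); precharges=1
Acc 3: bank1 row1 -> MISS (open row1); precharges=2
Acc 4: bank0 row3 -> MISS (open row3); precharges=2
Acc 5: bank0 row0 -> MISS (open row0); precharges=3
Acc 6: bank0 row2 -> MISS (open row2); precharges=4
Acc 7: bank0 row1 -> MISS (open row1); precharges=5
Acc 8: bank0 row4 -> MISS (open row4); precharges=6
Acc 9: bank1 row1 -> HIT

Answer: M M M M M M M M H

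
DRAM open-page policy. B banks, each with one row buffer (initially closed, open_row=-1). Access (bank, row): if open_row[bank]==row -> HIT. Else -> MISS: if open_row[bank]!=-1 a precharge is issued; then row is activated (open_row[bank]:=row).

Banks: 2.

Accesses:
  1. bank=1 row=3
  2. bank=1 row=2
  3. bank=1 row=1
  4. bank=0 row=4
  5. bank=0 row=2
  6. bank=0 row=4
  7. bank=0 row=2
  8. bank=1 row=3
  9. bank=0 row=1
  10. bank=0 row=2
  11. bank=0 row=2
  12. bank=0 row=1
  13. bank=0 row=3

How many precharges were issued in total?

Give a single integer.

Acc 1: bank1 row3 -> MISS (open row3); precharges=0
Acc 2: bank1 row2 -> MISS (open row2); precharges=1
Acc 3: bank1 row1 -> MISS (open row1); precharges=2
Acc 4: bank0 row4 -> MISS (open row4); precharges=2
Acc 5: bank0 row2 -> MISS (open row2); precharges=3
Acc 6: bank0 row4 -> MISS (open row4); precharges=4
Acc 7: bank0 row2 -> MISS (open row2); precharges=5
Acc 8: bank1 row3 -> MISS (open row3); precharges=6
Acc 9: bank0 row1 -> MISS (open row1); precharges=7
Acc 10: bank0 row2 -> MISS (open row2); precharges=8
Acc 11: bank0 row2 -> HIT
Acc 12: bank0 row1 -> MISS (open row1); precharges=9
Acc 13: bank0 row3 -> MISS (open row3); precharges=10

Answer: 10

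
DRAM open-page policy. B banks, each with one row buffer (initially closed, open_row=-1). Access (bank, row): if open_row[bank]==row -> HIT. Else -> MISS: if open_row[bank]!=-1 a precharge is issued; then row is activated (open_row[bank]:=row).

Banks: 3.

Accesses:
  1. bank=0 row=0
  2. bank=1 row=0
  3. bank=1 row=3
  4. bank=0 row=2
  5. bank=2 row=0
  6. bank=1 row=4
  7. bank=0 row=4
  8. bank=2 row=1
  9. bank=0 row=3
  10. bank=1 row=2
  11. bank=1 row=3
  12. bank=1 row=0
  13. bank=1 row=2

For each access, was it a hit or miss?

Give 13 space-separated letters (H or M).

Acc 1: bank0 row0 -> MISS (open row0); precharges=0
Acc 2: bank1 row0 -> MISS (open row0); precharges=0
Acc 3: bank1 row3 -> MISS (open row3); precharges=1
Acc 4: bank0 row2 -> MISS (open row2); precharges=2
Acc 5: bank2 row0 -> MISS (open row0); precharges=2
Acc 6: bank1 row4 -> MISS (open row4); precharges=3
Acc 7: bank0 row4 -> MISS (open row4); precharges=4
Acc 8: bank2 row1 -> MISS (open row1); precharges=5
Acc 9: bank0 row3 -> MISS (open row3); precharges=6
Acc 10: bank1 row2 -> MISS (open row2); precharges=7
Acc 11: bank1 row3 -> MISS (open row3); precharges=8
Acc 12: bank1 row0 -> MISS (open row0); precharges=9
Acc 13: bank1 row2 -> MISS (open row2); precharges=10

Answer: M M M M M M M M M M M M M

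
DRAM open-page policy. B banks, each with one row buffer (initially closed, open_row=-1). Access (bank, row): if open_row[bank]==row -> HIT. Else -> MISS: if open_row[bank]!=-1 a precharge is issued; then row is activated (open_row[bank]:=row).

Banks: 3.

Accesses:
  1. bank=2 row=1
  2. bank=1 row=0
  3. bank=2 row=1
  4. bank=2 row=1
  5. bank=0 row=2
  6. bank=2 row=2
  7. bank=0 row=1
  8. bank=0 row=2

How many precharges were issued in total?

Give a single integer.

Acc 1: bank2 row1 -> MISS (open row1); precharges=0
Acc 2: bank1 row0 -> MISS (open row0); precharges=0
Acc 3: bank2 row1 -> HIT
Acc 4: bank2 row1 -> HIT
Acc 5: bank0 row2 -> MISS (open row2); precharges=0
Acc 6: bank2 row2 -> MISS (open row2); precharges=1
Acc 7: bank0 row1 -> MISS (open row1); precharges=2
Acc 8: bank0 row2 -> MISS (open row2); precharges=3

Answer: 3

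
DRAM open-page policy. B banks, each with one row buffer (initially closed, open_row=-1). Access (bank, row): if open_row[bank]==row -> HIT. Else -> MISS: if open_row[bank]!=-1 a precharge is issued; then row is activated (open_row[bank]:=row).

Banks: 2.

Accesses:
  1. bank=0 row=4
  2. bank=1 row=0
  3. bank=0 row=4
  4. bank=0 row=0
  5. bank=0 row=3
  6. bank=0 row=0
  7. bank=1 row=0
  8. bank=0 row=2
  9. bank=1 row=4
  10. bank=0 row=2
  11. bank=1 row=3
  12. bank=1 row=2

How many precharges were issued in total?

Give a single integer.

Answer: 7

Derivation:
Acc 1: bank0 row4 -> MISS (open row4); precharges=0
Acc 2: bank1 row0 -> MISS (open row0); precharges=0
Acc 3: bank0 row4 -> HIT
Acc 4: bank0 row0 -> MISS (open row0); precharges=1
Acc 5: bank0 row3 -> MISS (open row3); precharges=2
Acc 6: bank0 row0 -> MISS (open row0); precharges=3
Acc 7: bank1 row0 -> HIT
Acc 8: bank0 row2 -> MISS (open row2); precharges=4
Acc 9: bank1 row4 -> MISS (open row4); precharges=5
Acc 10: bank0 row2 -> HIT
Acc 11: bank1 row3 -> MISS (open row3); precharges=6
Acc 12: bank1 row2 -> MISS (open row2); precharges=7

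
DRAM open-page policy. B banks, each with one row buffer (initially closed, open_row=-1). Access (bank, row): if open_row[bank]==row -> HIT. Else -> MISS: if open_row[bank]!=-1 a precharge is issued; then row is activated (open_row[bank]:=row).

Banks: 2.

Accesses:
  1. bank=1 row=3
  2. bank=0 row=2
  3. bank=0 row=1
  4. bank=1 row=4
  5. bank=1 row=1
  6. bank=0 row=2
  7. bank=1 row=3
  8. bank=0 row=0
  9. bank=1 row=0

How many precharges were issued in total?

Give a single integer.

Answer: 7

Derivation:
Acc 1: bank1 row3 -> MISS (open row3); precharges=0
Acc 2: bank0 row2 -> MISS (open row2); precharges=0
Acc 3: bank0 row1 -> MISS (open row1); precharges=1
Acc 4: bank1 row4 -> MISS (open row4); precharges=2
Acc 5: bank1 row1 -> MISS (open row1); precharges=3
Acc 6: bank0 row2 -> MISS (open row2); precharges=4
Acc 7: bank1 row3 -> MISS (open row3); precharges=5
Acc 8: bank0 row0 -> MISS (open row0); precharges=6
Acc 9: bank1 row0 -> MISS (open row0); precharges=7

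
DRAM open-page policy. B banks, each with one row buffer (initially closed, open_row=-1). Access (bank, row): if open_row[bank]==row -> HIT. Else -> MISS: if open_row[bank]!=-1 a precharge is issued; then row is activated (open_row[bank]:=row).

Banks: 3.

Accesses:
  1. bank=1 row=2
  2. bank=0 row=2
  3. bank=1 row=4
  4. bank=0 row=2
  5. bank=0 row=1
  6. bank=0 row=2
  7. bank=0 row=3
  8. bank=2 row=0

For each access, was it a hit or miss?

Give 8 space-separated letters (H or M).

Acc 1: bank1 row2 -> MISS (open row2); precharges=0
Acc 2: bank0 row2 -> MISS (open row2); precharges=0
Acc 3: bank1 row4 -> MISS (open row4); precharges=1
Acc 4: bank0 row2 -> HIT
Acc 5: bank0 row1 -> MISS (open row1); precharges=2
Acc 6: bank0 row2 -> MISS (open row2); precharges=3
Acc 7: bank0 row3 -> MISS (open row3); precharges=4
Acc 8: bank2 row0 -> MISS (open row0); precharges=4

Answer: M M M H M M M M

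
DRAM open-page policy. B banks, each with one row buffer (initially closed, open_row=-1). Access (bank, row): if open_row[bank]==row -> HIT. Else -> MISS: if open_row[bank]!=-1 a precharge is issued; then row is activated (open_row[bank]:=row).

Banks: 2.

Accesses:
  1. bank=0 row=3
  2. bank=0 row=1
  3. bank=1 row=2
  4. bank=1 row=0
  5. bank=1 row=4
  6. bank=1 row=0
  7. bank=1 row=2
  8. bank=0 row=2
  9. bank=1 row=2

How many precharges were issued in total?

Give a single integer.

Acc 1: bank0 row3 -> MISS (open row3); precharges=0
Acc 2: bank0 row1 -> MISS (open row1); precharges=1
Acc 3: bank1 row2 -> MISS (open row2); precharges=1
Acc 4: bank1 row0 -> MISS (open row0); precharges=2
Acc 5: bank1 row4 -> MISS (open row4); precharges=3
Acc 6: bank1 row0 -> MISS (open row0); precharges=4
Acc 7: bank1 row2 -> MISS (open row2); precharges=5
Acc 8: bank0 row2 -> MISS (open row2); precharges=6
Acc 9: bank1 row2 -> HIT

Answer: 6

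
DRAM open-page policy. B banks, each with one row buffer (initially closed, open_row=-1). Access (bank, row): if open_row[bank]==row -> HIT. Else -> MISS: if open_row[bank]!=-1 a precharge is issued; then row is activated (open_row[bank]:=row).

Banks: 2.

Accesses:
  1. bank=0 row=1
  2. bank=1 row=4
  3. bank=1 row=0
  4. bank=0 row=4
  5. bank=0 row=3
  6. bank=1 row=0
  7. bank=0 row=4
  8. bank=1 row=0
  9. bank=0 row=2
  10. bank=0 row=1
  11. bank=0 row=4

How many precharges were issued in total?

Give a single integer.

Answer: 7

Derivation:
Acc 1: bank0 row1 -> MISS (open row1); precharges=0
Acc 2: bank1 row4 -> MISS (open row4); precharges=0
Acc 3: bank1 row0 -> MISS (open row0); precharges=1
Acc 4: bank0 row4 -> MISS (open row4); precharges=2
Acc 5: bank0 row3 -> MISS (open row3); precharges=3
Acc 6: bank1 row0 -> HIT
Acc 7: bank0 row4 -> MISS (open row4); precharges=4
Acc 8: bank1 row0 -> HIT
Acc 9: bank0 row2 -> MISS (open row2); precharges=5
Acc 10: bank0 row1 -> MISS (open row1); precharges=6
Acc 11: bank0 row4 -> MISS (open row4); precharges=7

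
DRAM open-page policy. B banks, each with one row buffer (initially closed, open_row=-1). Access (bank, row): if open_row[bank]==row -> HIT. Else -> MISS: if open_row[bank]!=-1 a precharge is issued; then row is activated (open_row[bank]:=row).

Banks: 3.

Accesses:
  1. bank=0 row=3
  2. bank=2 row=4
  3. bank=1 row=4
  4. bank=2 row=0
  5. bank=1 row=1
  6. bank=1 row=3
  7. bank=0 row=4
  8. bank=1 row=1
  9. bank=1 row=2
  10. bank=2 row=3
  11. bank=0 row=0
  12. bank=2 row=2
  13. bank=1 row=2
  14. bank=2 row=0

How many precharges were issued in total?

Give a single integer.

Acc 1: bank0 row3 -> MISS (open row3); precharges=0
Acc 2: bank2 row4 -> MISS (open row4); precharges=0
Acc 3: bank1 row4 -> MISS (open row4); precharges=0
Acc 4: bank2 row0 -> MISS (open row0); precharges=1
Acc 5: bank1 row1 -> MISS (open row1); precharges=2
Acc 6: bank1 row3 -> MISS (open row3); precharges=3
Acc 7: bank0 row4 -> MISS (open row4); precharges=4
Acc 8: bank1 row1 -> MISS (open row1); precharges=5
Acc 9: bank1 row2 -> MISS (open row2); precharges=6
Acc 10: bank2 row3 -> MISS (open row3); precharges=7
Acc 11: bank0 row0 -> MISS (open row0); precharges=8
Acc 12: bank2 row2 -> MISS (open row2); precharges=9
Acc 13: bank1 row2 -> HIT
Acc 14: bank2 row0 -> MISS (open row0); precharges=10

Answer: 10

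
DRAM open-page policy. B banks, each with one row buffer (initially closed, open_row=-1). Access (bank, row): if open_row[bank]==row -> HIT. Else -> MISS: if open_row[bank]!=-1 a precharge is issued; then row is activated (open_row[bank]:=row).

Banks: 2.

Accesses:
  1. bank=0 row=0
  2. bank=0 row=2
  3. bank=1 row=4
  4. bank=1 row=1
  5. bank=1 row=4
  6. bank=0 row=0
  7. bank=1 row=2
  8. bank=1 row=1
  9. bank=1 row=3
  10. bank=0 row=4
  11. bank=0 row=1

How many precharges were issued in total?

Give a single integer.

Answer: 9

Derivation:
Acc 1: bank0 row0 -> MISS (open row0); precharges=0
Acc 2: bank0 row2 -> MISS (open row2); precharges=1
Acc 3: bank1 row4 -> MISS (open row4); precharges=1
Acc 4: bank1 row1 -> MISS (open row1); precharges=2
Acc 5: bank1 row4 -> MISS (open row4); precharges=3
Acc 6: bank0 row0 -> MISS (open row0); precharges=4
Acc 7: bank1 row2 -> MISS (open row2); precharges=5
Acc 8: bank1 row1 -> MISS (open row1); precharges=6
Acc 9: bank1 row3 -> MISS (open row3); precharges=7
Acc 10: bank0 row4 -> MISS (open row4); precharges=8
Acc 11: bank0 row1 -> MISS (open row1); precharges=9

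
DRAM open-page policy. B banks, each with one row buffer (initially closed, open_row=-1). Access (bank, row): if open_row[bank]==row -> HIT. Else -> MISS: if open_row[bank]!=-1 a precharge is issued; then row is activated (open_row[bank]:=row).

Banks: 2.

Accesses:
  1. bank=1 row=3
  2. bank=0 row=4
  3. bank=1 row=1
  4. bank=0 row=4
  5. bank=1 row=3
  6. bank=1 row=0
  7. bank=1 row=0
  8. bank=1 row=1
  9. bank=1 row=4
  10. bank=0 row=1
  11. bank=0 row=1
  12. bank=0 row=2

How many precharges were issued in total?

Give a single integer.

Answer: 7

Derivation:
Acc 1: bank1 row3 -> MISS (open row3); precharges=0
Acc 2: bank0 row4 -> MISS (open row4); precharges=0
Acc 3: bank1 row1 -> MISS (open row1); precharges=1
Acc 4: bank0 row4 -> HIT
Acc 5: bank1 row3 -> MISS (open row3); precharges=2
Acc 6: bank1 row0 -> MISS (open row0); precharges=3
Acc 7: bank1 row0 -> HIT
Acc 8: bank1 row1 -> MISS (open row1); precharges=4
Acc 9: bank1 row4 -> MISS (open row4); precharges=5
Acc 10: bank0 row1 -> MISS (open row1); precharges=6
Acc 11: bank0 row1 -> HIT
Acc 12: bank0 row2 -> MISS (open row2); precharges=7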